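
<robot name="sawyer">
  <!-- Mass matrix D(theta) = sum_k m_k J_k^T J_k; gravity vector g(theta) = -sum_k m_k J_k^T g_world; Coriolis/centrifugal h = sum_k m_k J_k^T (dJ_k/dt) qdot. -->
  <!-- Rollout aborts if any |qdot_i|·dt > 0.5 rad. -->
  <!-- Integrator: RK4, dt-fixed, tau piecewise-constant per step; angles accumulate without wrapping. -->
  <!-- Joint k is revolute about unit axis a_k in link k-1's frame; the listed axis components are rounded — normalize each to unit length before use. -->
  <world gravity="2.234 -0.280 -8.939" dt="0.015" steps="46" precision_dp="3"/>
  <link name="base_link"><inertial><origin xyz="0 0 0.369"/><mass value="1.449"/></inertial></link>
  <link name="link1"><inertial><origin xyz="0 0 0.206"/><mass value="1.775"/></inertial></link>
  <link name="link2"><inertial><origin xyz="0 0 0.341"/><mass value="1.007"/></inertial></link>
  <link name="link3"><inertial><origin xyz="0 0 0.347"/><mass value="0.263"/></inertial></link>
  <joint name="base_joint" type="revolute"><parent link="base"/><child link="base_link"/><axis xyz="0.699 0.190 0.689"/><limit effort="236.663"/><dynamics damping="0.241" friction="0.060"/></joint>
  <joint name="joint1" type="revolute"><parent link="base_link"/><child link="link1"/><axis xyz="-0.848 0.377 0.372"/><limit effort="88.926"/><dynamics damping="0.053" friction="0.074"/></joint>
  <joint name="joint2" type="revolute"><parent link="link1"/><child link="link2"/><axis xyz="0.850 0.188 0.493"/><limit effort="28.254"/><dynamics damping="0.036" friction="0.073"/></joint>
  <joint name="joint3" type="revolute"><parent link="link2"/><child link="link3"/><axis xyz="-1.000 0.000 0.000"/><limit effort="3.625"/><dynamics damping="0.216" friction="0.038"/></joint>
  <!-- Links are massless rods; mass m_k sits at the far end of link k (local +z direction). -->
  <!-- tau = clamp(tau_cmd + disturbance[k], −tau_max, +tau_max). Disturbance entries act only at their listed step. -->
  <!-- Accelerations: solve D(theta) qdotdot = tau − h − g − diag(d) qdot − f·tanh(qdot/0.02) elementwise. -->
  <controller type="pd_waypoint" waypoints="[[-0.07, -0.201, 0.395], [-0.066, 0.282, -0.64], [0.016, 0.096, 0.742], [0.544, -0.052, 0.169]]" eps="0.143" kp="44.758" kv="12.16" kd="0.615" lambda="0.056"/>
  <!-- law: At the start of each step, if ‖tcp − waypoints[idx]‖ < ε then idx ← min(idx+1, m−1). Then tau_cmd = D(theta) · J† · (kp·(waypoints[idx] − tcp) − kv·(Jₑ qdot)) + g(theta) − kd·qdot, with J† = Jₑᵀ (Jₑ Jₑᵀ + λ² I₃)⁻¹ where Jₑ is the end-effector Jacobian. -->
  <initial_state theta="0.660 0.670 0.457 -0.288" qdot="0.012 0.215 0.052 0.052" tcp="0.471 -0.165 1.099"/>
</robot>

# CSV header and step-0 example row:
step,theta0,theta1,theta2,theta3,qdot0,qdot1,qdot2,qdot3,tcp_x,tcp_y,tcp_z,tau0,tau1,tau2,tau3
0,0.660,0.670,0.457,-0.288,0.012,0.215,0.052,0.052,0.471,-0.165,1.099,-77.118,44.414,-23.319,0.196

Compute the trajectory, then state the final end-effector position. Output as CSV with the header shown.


step,theta0,theta1,theta2,theta3,qdot0,qdot1,qdot2,qdot3,tcp_x,tcp_y,tcp_z,tau0,tau1,tau2,tau3
1,0.648,0.672,0.448,-0.322,-1.631,0.060,-1.220,-4.344,0.469,-0.162,1.097,-69.908,40.501,-20.104,2.780
2,0.611,0.671,0.429,-0.392,-3.286,-0.283,-1.345,-5.050,0.462,-0.157,1.095,-61.519,34.747,-15.919,2.439
3,0.550,0.663,0.410,-0.468,-4.832,-0.710,-1.125,-5.036,0.448,-0.148,1.096,-51.058,27.869,-11.486,1.672
4,0.468,0.649,0.396,-0.541,-6.181,-1.174,-0.713,-4.789,0.427,-0.134,1.098,-39.687,20.886,-7.299,0.902
5,0.367,0.628,0.390,-0.610,-7.278,-1.621,-0.152,-4.434,0.402,-0.118,1.101,-28.031,14.270,-3.587,0.239
6,0.251,0.601,0.392,-0.674,-8.079,-1.997,0.500,-4.043,0.373,-0.099,1.103,-16.498,8.254,-0.431,-0.269
7,0.127,0.569,0.405,-0.731,-8.568,-2.262,1.213,-3.603,0.341,-0.078,1.104,-5.736,3.085,2.075,-0.644
8,-0.003,0.534,0.429,-0.782,-8.751,-2.401,1.911,-3.159,0.307,-0.056,1.103,3.709,-1.080,3.932,-0.880
9,-0.134,0.498,0.462,-0.827,-8.662,-2.423,2.515,-2.754,0.273,-0.034,1.098,11.506,-4.211,5.206,-0.984
10,-0.261,0.462,0.503,-0.865,-8.354,-2.355,2.973,-2.413,0.238,-0.011,1.090,17.566,-6.395,5.994,-0.977
11,-0.383,0.428,0.550,-0.899,-7.890,-2.227,3.269,-2.144,0.205,0.011,1.078,21.987,-7.794,6.396,-0.888
12,-0.497,0.396,0.600,-0.930,-7.330,-2.068,3.418,-1.942,0.174,0.032,1.064,24.985,-8.598,6.504,-0.748
13,-0.602,0.366,0.651,-0.958,-6.723,-1.896,3.455,-1.792,0.145,0.052,1.047,26.823,-8.986,6.394,-0.584
14,-0.698,0.339,0.703,-0.984,-6.109,-1.726,3.414,-1.677,0.120,0.070,1.028,27.760,-9.103,6.127,-0.414
15,-0.786,0.314,0.753,-1.008,-5.510,-1.565,3.328,-1.585,0.098,0.085,1.007,28.030,-9.058,5.750,-0.251
16,-0.864,0.292,0.802,-1.032,-4.945,-1.418,3.220,-1.506,0.078,0.099,0.986,27.827,-8.922,5.301,-0.100
17,-0.934,0.272,0.850,-1.054,-4.419,-1.289,3.105,-1.434,0.062,0.109,0.964,27.306,-8.739,4.807,0.036
18,-0.997,0.253,0.895,-1.075,-3.937,-1.178,2.991,-1.365,0.048,0.117,0.942,26.584,-8.535,4.291,0.157
19,-1.052,0.236,0.939,-1.095,-3.497,-1.088,2.884,-1.298,0.036,0.123,0.921,25.747,-8.324,3.768,0.265
20,-1.102,0.220,0.982,-1.114,-3.097,-1.017,2.783,-1.231,0.026,0.126,0.900,24.856,-8.112,3.250,0.359
21,-1.146,0.205,1.023,-1.132,-2.735,-0.967,2.688,-1.165,0.018,0.128,0.879,23.955,-7.899,2.746,0.443
22,-1.184,0.191,1.062,-1.149,-2.407,-0.936,2.598,-1.100,0.011,0.127,0.860,23.071,-7.688,2.261,0.517
23,-1.218,0.177,1.101,-1.165,-2.109,-0.923,2.511,-1.036,0.006,0.125,0.840,22.224,-7.477,1.800,0.583
24,-1.247,0.163,1.138,-1.180,-1.838,-0.928,2.425,-0.974,0.001,0.121,0.822,21.425,-7.264,1.366,0.640
25,-1.273,0.149,1.173,-1.194,-1.591,-0.949,2.339,-0.914,-0.002,0.116,0.804,20.679,-7.049,0.959,0.691
26,-1.295,0.135,1.208,-1.207,-1.365,-0.986,2.251,-0.856,-0.005,0.110,0.787,19.987,-6.832,0.582,0.736
27,-1.314,0.120,1.241,-1.220,-1.158,-1.035,2.159,-0.802,-0.008,0.103,0.770,19.350,-6.609,0.234,0.775
28,-1.330,0.104,1.272,-1.231,-0.967,-1.097,2.065,-0.750,-0.010,0.095,0.755,18.765,-6.381,-0.084,0.809
29,-1.343,0.087,1.303,-1.242,-0.792,-1.170,1.965,-0.703,-0.011,0.087,0.739,18.227,-6.146,-0.373,0.838
30,-1.354,0.069,1.331,-1.252,-0.630,-1.251,1.861,-0.659,-0.013,0.078,0.725,17.732,-5.901,-0.633,0.863
31,-1.362,0.049,1.358,-1.262,-0.479,-1.340,1.752,-0.620,-0.014,0.069,0.711,17.273,-5.645,-0.865,0.884
32,-1.368,0.028,1.384,-1.271,-0.340,-1.434,1.638,-0.584,-0.015,0.060,0.697,16.844,-5.375,-1.068,0.901
33,-1.372,0.006,1.407,-1.280,-0.209,-1.531,1.518,-0.552,-0.016,0.051,0.685,16.436,-5.088,-1.244,0.914
34,-1.375,-0.017,1.429,-1.288,-0.088,-1.629,1.395,-0.524,-0.016,0.042,0.672,16.043,-4.781,-1.392,0.924
35,-1.375,-0.043,1.449,-1.295,0.024,-1.727,1.268,-0.499,-0.017,0.033,0.661,15.656,-4.451,-1.514,0.929
36,-1.374,-0.069,1.467,-1.303,0.126,-1.824,1.142,-0.472,-0.018,0.024,0.650,15.270,-4.094,-1.613,0.928
37,-1.371,-0.097,1.483,-1.310,0.221,-1.914,1.012,-0.452,-0.019,0.015,0.639,14.879,-3.711,-1.686,0.926
38,-1.367,-0.127,1.497,-1.316,0.309,-1.997,0.881,-0.434,-0.020,0.006,0.629,14.470,-3.302,-1.736,0.921
39,-1.362,-0.157,1.510,-1.323,0.391,-2.070,0.749,-0.417,-0.021,-0.003,0.620,14.035,-2.866,-1.765,0.912
40,-1.356,-0.188,1.520,-1.329,0.466,-2.131,0.620,-0.402,-0.023,-0.011,0.611,13.570,-2.407,-1.776,0.900
41,-1.348,-0.221,1.528,-1.335,0.533,-2.179,0.494,-0.386,-0.024,-0.019,0.603,13.073,-1.927,-1.771,0.883
42,-1.340,-0.254,1.535,-1.340,0.593,-2.213,0.374,-0.370,-0.026,-0.027,0.595,12.545,-1.432,-1.755,0.864
43,-1.331,-0.287,1.540,-1.346,0.645,-2.233,0.262,-0.352,-0.028,-0.036,0.587,11.991,-0.929,-1.729,0.841
44,-1.321,-0.321,1.543,-1.351,0.689,-2.238,0.158,-0.334,-0.030,-0.043,0.580,11.418,-0.426,-1.698,0.816
45,-1.310,-0.354,1.544,-1.356,0.724,-2.230,0.064,-0.314,-0.032,-0.051,0.573,10.834,0.071,-1.664,0.789
46,-1.299,-0.387,1.545,-1.360,0.750,-2.209,-0.014,-0.289,-0.035,-0.059,0.566,,,,
# final tcp position (m): -0.035 -0.059 0.566


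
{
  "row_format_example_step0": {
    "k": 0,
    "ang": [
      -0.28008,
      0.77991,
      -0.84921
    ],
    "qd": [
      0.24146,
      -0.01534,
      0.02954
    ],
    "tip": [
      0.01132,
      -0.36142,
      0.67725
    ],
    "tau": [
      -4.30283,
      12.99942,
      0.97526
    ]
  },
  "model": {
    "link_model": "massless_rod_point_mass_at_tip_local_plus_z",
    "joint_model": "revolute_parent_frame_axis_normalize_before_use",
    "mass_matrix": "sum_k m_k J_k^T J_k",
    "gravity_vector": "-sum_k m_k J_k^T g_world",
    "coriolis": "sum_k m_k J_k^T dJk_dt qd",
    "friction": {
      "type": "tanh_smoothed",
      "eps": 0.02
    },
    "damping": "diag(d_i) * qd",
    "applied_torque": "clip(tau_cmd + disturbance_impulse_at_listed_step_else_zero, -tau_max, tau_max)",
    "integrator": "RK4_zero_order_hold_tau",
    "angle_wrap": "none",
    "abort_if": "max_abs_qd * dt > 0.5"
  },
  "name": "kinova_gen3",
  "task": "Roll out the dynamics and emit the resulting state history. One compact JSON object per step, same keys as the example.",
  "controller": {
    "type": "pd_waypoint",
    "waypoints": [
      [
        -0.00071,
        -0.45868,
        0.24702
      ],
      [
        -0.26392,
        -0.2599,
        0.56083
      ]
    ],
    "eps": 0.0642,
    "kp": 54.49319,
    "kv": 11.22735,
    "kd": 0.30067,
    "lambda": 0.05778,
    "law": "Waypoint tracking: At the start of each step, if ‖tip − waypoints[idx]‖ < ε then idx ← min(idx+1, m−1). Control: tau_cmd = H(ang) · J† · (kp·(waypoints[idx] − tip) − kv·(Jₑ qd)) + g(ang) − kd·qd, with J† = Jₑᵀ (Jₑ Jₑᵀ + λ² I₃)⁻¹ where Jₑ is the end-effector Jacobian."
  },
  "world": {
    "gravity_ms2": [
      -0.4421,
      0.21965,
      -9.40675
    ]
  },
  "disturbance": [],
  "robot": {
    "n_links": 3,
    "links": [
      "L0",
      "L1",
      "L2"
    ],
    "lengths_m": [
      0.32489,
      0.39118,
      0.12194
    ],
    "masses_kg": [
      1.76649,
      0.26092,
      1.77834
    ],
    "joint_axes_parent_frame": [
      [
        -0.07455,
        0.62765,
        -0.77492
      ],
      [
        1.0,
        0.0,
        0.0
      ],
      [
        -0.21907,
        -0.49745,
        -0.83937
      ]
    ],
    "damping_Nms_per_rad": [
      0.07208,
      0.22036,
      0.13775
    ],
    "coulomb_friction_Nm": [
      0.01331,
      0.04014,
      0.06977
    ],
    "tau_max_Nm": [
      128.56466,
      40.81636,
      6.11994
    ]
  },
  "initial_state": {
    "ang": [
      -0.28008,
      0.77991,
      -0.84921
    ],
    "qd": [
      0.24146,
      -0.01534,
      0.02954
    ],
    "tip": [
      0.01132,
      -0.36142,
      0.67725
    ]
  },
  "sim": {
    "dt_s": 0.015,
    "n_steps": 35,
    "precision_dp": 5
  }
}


{"k":1,"ang":[-0.28204,0.78426,-0.85432],"qd":[-0.48834,0.59016,-0.58432],"tip":[0.01188,-0.36271,0.67571],"tau":[-3.49097,9.57016,0.96693]}
{"k":2,"ang":[-0.29344,0.7966,-0.86094],"qd":[-1.03705,1.05417,-0.27712],"tip":[0.01234,-0.3669,0.67118],"tau":[-2.66448,6.55676,0.67139]}
{"k":3,"ang":[-0.31278,0.81519,-0.86338],"qd":[-1.54749,1.4219,-0.01533],"tip":[0.01264,-0.3735,0.6642],"tau":[-2.02924,3.94133,0.41792]}
{"k":4,"ang":[-0.33974,0.83867,-0.86244],"qd":[-2.05871,1.70694,0.13696],"tip":[0.01303,-0.38183,0.65516],"tau":[-1.57436,1.68301,0.22838]}
{"k":5,"ang":[-0.37442,0.86584,-0.85901],"qd":[-2.56966,1.91205,0.38713],"tip":[0.01378,-0.3913,0.64443],"tau":[-1.22529,-0.26366,0.02889]}
{"k":6,"ang":[-0.41678,0.89553,-0.85065],"qd":[-3.08208,2.0433,0.78863],"tip":[0.01504,-0.40146,0.63238],"tau":[-0.9324,-1.93592,-0.20227]}
{"k":7,"ang":[-0.46691,0.92674,-0.83611],"qd":[-3.60465,2.11334,1.21222],"tip":[0.01701,-0.41189,0.61935],"tau":[-0.67729,-3.36595,-0.4217]}
{"k":8,"ang":[-0.52488,0.95859,-0.81508],"qd":[-4.12381,2.13056,1.6488],"tip":[0.01993,-0.42219,0.60572],"tau":[-0.36735,-4.58963,-0.62861]}
{"k":9,"ang":[-0.59038,0.99037,-0.78748],"qd":[-4.60602,2.10389,2.07961],"tip":[0.02398,-0.432,0.59184],"tau":[0.1439,-5.64331,-0.81785]}
{"k":10,"ang":[-0.66237,1.02148,-0.75357],"qd":[-4.988,2.04366,2.47156],"tip":[0.02932,-0.44095,0.57809],"tau":[1.02917,-6.56092,-0.97547]}
{"k":11,"ang":[-0.73864,1.05152,-0.71429],"qd":[-5.17352,1.96219,2.77085],"tip":[0.03601,-0.44875,0.56485],"tau":[2.37904,-7.36586,-1.07505]}
{"k":12,"ang":[-0.8154,1.08027,-0.67151],"qd":[-5.05392,1.87312,2.90609],"tip":[0.04397,-0.45511,0.5524],"tau":[4.07106,-8.06248,-1.08412]}
{"k":13,"ang":[-0.88754,1.1077,-0.62819],"qd":[-4.55652,1.78829,2.81354],"tip":[0.05295,-0.45989,0.54096],"tau":[5.78152,-8.63657,-0.98321]}
{"k":14,"ang":[-0.94941,1.13395,-0.58792],"qd":[-3.68876,1.71388,2.47614],"tip":[0.06255,-0.46307,0.53055],"tau":[7.16639,-9.06659,-0.78296]}
{"k":15,"ang":[-0.99614,1.15915,-0.5541],"qd":[-2.53968,1.64952,1.94323],"tip":[0.07228,-0.46486,0.52104],"tau":[8.02181,-9.33786,-0.5232]}
{"k":16,"ang":[-1.02451,1.18345,-0.52902],"qd":[-1.24316,1.59142,1.3129],"tip":[0.08165,-0.46564,0.51217],"tau":[8.30985,-9.45413,-0.25636]}
{"k":17,"ang":[-1.03332,1.2069,-0.5134],"qd":[0.06423,1.53645,0.69365],"tip":[0.09024,-0.46589,0.50362],"tau":[8.1039,-9.44244,-0.02871]}
{"k":18,"ang":[-1.02329,1.22954,-0.50647],"qd":[1.27036,1.48422,0.17083],"tip":[0.09776,-0.46609,0.49506],"tau":[7.52849,-9.34911,0.13118]}
{"k":19,"ang":[-0.99647,1.25144,-0.50579],"qd":[2.30192,1.43691,-0.13768],"tip":[0.10401,-0.46666,0.48625],"tau":[6.68982,-9.22827,0.18891]}
{"k":20,"ang":[-0.95582,1.27268,-0.50803],"qd":[3.11603,1.39768,-0.20162],"tip":[0.10883,-0.46789,0.47698],"tau":[5.69604,-9.13077,0.14405]}
{"k":21,"ang":[-0.90445,1.29341,-0.51175],"qd":[3.73049,1.37018,-0.31808],"tip":[0.1122,-0.46986,0.46718],"tau":[4.71659,-9.09497,0.11157]}
{"k":22,"ang":[-0.84533,1.31382,-0.5168],"qd":[4.1513,1.35333,-0.37293],"tip":[0.11415,-0.47247,0.4569],"tau":[3.76811,-9.13357,0.0562]}
{"k":23,"ang":[-0.7812,1.33404,-0.52231],"qd":[4.39913,1.34513,-0.37446],"tip":[0.11471,-0.47559,0.44619],"tau":[2.88475,-9.24662,-0.0144]}
{"k":24,"ang":[-0.71447,1.35418,-0.5276],"qd":[4.50002,1.34251,-0.34105],"tip":[0.11397,-0.47908,0.43514],"tau":[2.08949,-9.42334,-0.09041]}
{"k":25,"ang":[-0.64713,1.3743,-0.53224],"qd":[4.48135,1.34192,-0.28682],"tip":[0.11204,-0.48275,0.42386],"tau":[1.39436,-9.64647,-0.16478]}
{"k":26,"ang":[-0.58077,1.3944,-0.536],"qd":[4.36969,1.33992,-0.22164],"tip":[0.10904,-0.48644,0.41249],"tau":[0.80339,-9.89647,-0.23295]}
{"k":27,"ang":[-0.51661,1.41444,-0.53876],"qd":[4.18956,1.33368,-0.15257],"tip":[0.10512,-0.49002,0.40115],"tau":[0.31491,-10.1546,-0.29208]}
{"k":28,"ang":[-0.4555,1.43435,-0.54049],"qd":[3.96258,1.32118,-0.08487],"tip":[0.10046,-0.49336,0.38994],"tau":[-0.07685,-10.4049,-0.34058]}
{"k":29,"ang":[-0.39801,1.45402,-0.54126],"qd":[3.70832,1.30138,-0.03134],"tip":[0.09522,-0.49638,0.37899],"tau":[-0.37846,-10.63513,-0.37469]}
{"k":30,"ang":[-0.34438,1.47333,-0.5417],"qd":[3.45765,1.27498,-0.10192],"tip":[0.08959,-0.49901,0.36838],"tau":[-0.57749,-10.83733,-0.35768]}
{"k":31,"ang":[-0.29464,1.49219,-0.54238],"qd":[3.19203,1.23992,-0.0779],"tip":[0.08372,-0.50122,0.35818],"tau":[-0.73673,-11.00458,-0.3679]}
{"k":32,"ang":[-0.24886,1.51047,-0.54265],"qd":[2.93013,1.1981,-0.05241],"tip":[0.07773,-0.50303,0.34844],"tau":[-0.84269,-11.13671,-0.37302]}
{"k":33,"ang":[-0.20695,1.52807,-0.54248],"qd":[2.67695,1.1505,-0.02309],"tip":[0.07172,-0.50447,0.3392],"tau":[-0.9055,-11.23404,-0.37488]}
{"k":34,"ang":[-0.16872,1.54493,-0.54199],"qd":[2.43843,1.09843,-0.00685],"tip":[0.06578,-0.50556,0.33048],"tau":[-0.93033,-11.29844,-0.36872]}
{"k":35,"ang":[-0.13392,1.56099,-0.54148],"qd":[2.21684,1.043,-0.00365],"tip":[0.06001,-0.50632,0.32229]}


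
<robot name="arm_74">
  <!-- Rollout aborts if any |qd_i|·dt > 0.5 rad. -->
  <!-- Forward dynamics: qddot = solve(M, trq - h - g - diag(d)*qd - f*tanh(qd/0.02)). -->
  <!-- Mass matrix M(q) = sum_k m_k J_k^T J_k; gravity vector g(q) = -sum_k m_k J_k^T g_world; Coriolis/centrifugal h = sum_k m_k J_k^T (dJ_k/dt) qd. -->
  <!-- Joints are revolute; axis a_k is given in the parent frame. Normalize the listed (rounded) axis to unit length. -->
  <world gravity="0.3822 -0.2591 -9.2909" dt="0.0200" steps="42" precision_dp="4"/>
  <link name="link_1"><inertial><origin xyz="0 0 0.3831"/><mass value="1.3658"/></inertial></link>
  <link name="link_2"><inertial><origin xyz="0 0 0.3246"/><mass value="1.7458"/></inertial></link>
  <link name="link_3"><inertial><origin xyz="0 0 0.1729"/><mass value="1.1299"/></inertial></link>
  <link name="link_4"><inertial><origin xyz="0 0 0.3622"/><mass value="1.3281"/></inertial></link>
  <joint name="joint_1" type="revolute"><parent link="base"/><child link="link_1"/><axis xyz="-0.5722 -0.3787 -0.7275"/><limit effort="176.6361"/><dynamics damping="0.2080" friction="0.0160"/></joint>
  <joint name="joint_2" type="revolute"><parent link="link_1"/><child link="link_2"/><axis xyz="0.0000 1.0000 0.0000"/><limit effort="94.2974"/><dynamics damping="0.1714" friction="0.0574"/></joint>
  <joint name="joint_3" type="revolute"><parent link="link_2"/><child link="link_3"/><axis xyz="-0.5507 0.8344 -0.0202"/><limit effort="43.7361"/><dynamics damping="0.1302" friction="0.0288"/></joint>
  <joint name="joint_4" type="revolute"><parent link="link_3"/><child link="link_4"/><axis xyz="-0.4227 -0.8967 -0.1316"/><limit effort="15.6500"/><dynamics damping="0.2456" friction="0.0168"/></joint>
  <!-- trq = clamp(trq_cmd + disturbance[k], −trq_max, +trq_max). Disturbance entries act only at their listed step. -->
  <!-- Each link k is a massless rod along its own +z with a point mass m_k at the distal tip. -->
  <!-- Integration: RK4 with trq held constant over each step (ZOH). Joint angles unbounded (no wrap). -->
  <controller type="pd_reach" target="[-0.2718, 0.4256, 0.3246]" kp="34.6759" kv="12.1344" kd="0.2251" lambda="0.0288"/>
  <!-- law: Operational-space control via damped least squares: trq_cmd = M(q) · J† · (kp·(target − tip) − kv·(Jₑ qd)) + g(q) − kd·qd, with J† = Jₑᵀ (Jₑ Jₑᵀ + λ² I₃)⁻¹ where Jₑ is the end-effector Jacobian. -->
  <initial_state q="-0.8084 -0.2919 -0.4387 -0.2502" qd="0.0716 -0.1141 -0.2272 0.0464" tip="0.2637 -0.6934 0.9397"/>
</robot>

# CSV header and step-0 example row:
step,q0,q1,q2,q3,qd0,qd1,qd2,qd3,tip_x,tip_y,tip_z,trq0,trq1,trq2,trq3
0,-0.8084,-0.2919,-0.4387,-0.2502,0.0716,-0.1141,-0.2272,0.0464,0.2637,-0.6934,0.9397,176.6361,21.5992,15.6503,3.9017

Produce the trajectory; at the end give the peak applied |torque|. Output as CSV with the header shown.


step,q0,q1,q2,q3,qd0,qd1,qd2,qd3,tip_x,tip_y,tip_z,trq0,trq1,trq2,trq3
1,-0.7670,-0.2403,-0.5343,-0.2940,4.0336,5.1708,-9.0621,-4.3585,0.2560,-0.6878,0.9357,118.6223,15.3099,12.7082,3.6735
2,-0.6637,-0.1094,-0.7532,-0.4020,6.2785,7.8262,-12.5235,-6.4091,0.2408,-0.6639,0.9266,54.6698,6.8669,7.0911,2.6529
3,-0.5306,0.0512,-0.9986,-0.5338,7.0632,8.2534,-11.9644,-6.7642,0.2181,-0.6221,0.9148,18.4870,2.9876,3.5767,1.5319
4,-0.3874,0.2122,-1.2208,-0.6670,7.3001,7.8894,-10.3225,-6.5554,0.1905,-0.5696,0.9034,0.3599,2.5308,2.2545,0.5787
5,-0.2410,0.3642,-1.4102,-0.7943,7.3717,7.3564,-8.6746,-6.1652,0.1603,-0.5128,0.8930,-8.8131,3.4452,2.1014,-0.2147
6,-0.0936,0.5059,-1.5687,-0.9129,7.3866,6.8430,-7.2357,-5.6833,0.1292,-0.4555,0.8831,-13.3905,4.6420,2.4533,-0.8840
7,0.0540,0.6382,-1.7007,-1.0212,7.3798,6.4116,-5.9993,-5.1420,0.0981,-0.3995,0.8732,-15.4305,5.5964,2.9754,-1.4487
8,0.2015,0.7629,-1.8096,-1.1184,7.3716,6.0819,-4.9103,-4.5719,0.0675,-0.3457,0.8627,-15.9546,6.0428,3.5143,-1.9144
9,0.3490,0.8821,-1.8977,-1.2043,7.3777,5.8477,-3.9108,-4.0122,0.0380,-0.2946,0.8510,-15.4910,5.8343,4.0070,-2.2774
10,0.4968,0.9972,-1.9662,-1.2795,7.4060,5.6763,-2.9573,-3.5067,0.0097,-0.2465,0.8379,-14.3358,4.8839,4.4317,-2.5271
11,0.6454,1.1090,-2.0160,-1.3455,7.4493,5.5104,-2.0339,-3.0969,-0.0171,-0.2016,0.8231,-12.7095,3.1511,4.7781,-2.6494
12,0.7948,1.2169,-2.0478,-1.4046,7.4806,5.2767,-1.1609,-2.8113,-0.0426,-0.1599,0.8064,-10.8917,0.6905,5.0338,-2.6345
13,0.9442,1.3187,-2.0632,-1.4592,7.4547,4.9086,-0.3955,-2.6537,-0.0669,-0.1215,0.7877,-9.3180,-2.2108,5.1831,-2.4925
14,1.0920,1.4115,-2.0651,-1.5117,7.3213,4.3800,0.1851,-2.5925,-0.0900,-0.0861,0.7673,-8.4919,-4.9389,5.2239,-2.2686
15,1.2357,1.4924,-2.0579,-1.5634,7.0499,3.7331,0.5221,-2.5632,-0.1120,-0.0529,0.7455,-8.6489,-6.7994,5.1877,-2.0389
16,1.3727,1.5601,-2.0461,-1.6140,6.6673,3.0708,0.6734,-2.4745,-0.1325,-0.0214,0.7229,-9.5145,-7.5153,5.1000,-1.8769
17,1.5014,1.6153,-2.0325,-1.6618,6.2218,2.4782,0.7152,-2.2908,-0.1512,0.0092,0.7003,-10.6215,-7.3574,4.9992,-1.8064
18,1.6210,1.6598,-2.0186,-1.7050,5.7563,1.9915,0.7102,-2.0266,-0.1678,0.0389,0.6780,-11.6459,-6.7472,4.9048,-1.8096
19,1.7313,1.6956,-2.0049,-1.7425,5.2956,1.6094,0.6872,-1.7200,-0.1822,0.0678,0.6566,-12.4608,-5.9960,4.8226,-1.8535
20,1.8326,1.7247,-1.9918,-1.7738,4.8511,1.3153,0.6534,-1.4071,-0.1946,0.0958,0.6361,-13.0518,-5.2702,4.7516,-1.9103
21,1.9253,1.7487,-1.9793,-1.7989,4.4273,1.0908,0.6084,-1.1118,-0.2049,0.1227,0.6165,-13.4450,-4.6414,4.6881,-1.9624
22,2.0098,1.7688,-1.9679,-1.8185,4.0264,0.9204,0.5521,-0.8471,-0.2136,0.1482,0.5980,-13.6746,-4.1324,4.6285,-2.0009
23,2.0865,1.7859,-1.9576,-1.8331,3.6494,0.7917,0.4861,-0.6177,-0.2207,0.1723,0.5803,-13.7720,-3.7438,4.5698,-2.0227
24,2.1559,1.8007,-1.9487,-1.8435,3.2970,0.6952,0.4129,-0.4233,-0.2264,0.1948,0.5636,-13.7641,-3.4666,4.5099,-2.0278
25,2.2185,1.8139,-1.9412,-1.8503,2.9694,0.6233,0.3361,-0.2615,-0.2310,0.2158,0.5478,-13.6733,-3.2881,4.4478,-2.0180
26,2.2748,1.8258,-1.9353,-1.8542,2.6665,0.5702,0.2587,-0.1285,-0.2347,0.2352,0.5329,-13.5190,-3.1943,4.3831,-1.9954
27,2.3253,1.8368,-1.9309,-1.8556,2.3878,0.5310,0.1835,-0.0204,-0.2376,0.2530,0.5188,-13.3173,-3.1710,4.3161,-1.9624
28,2.3705,1.8471,-1.9280,-1.8552,2.1330,0.5019,0.1080,0.0602,-0.2398,0.2693,0.5056,-13.0845,-3.2017,4.2473,-1.9141
29,2.4108,1.8569,-1.9265,-1.8533,1.9006,0.4804,0.0392,0.1245,-0.2416,0.2842,0.4931,-12.8285,-3.2783,4.1771,-1.8609
30,2.4467,1.8664,-1.9263,-1.8503,1.6919,0.4642,-0.0099,0.1800,-0.2429,0.2976,0.4815,-12.5521,-3.3978,4.1022,-1.8068
31,2.4787,1.8755,-1.9267,-1.8462,1.5079,0.4511,-0.0325,0.2296,-0.2440,0.3098,0.4705,-12.2601,-3.5541,4.0204,-1.7507
32,2.5072,1.8844,-1.9276,-1.8412,1.3422,0.4398,-0.0514,0.2670,-0.2449,0.3208,0.4603,-11.9738,-3.7205,3.9415,-1.6912
33,2.5326,1.8931,-1.9287,-1.8356,1.1929,0.4294,-0.0691,0.2941,-0.2457,0.3306,0.4507,-11.6983,-3.8896,3.8674,-1.6302
34,2.5551,1.9016,-1.9303,-1.8295,1.0585,0.4196,-0.0848,0.3134,-0.2464,0.3394,0.4418,-11.4358,-4.0577,3.7981,-1.5693
35,2.5750,1.9099,-1.9321,-1.8231,0.9378,0.4099,-0.0981,0.3266,-0.2470,0.3474,0.4335,-11.1876,-4.2222,3.7336,-1.5099
36,2.5927,1.9180,-1.9341,-1.8165,0.8296,0.4002,-0.1086,0.3353,-0.2475,0.3544,0.4257,-10.9548,-4.3812,3.6740,-1.4525
37,2.6083,1.9259,-1.9364,-1.8097,0.7329,0.3903,-0.1164,0.3402,-0.2481,0.3608,0.4185,-10.7377,-4.5329,3.6191,-1.3977
38,2.6221,1.9336,-1.9387,-1.8029,0.6466,0.3801,-0.1217,0.3423,-0.2486,0.3664,0.4119,-10.5366,-4.6765,3.5689,-1.3457
39,2.6343,1.9411,-1.9412,-1.7961,0.5697,0.3696,-0.1247,0.3421,-0.2492,0.3715,0.4057,-10.3511,-4.8112,3.5232,-1.2968
40,2.6450,1.9484,-1.9437,-1.7893,0.5013,0.3587,-0.1258,0.3400,-0.2497,0.3760,0.3999,-10.1811,-4.9367,3.4819,-1.2508
41,2.6544,1.9554,-1.9462,-1.7825,0.4405,0.3476,-0.1253,0.3365,-0.2503,0.3801,0.3945,-10.0257,-5.0531,3.4449,-1.2078
42,2.6627,1.9622,-1.9486,-1.7758,0.3865,0.3362,-0.1234,0.3317,-0.2508,0.3837,0.3896,,,,
# max |trq| (N·m): 176.6361


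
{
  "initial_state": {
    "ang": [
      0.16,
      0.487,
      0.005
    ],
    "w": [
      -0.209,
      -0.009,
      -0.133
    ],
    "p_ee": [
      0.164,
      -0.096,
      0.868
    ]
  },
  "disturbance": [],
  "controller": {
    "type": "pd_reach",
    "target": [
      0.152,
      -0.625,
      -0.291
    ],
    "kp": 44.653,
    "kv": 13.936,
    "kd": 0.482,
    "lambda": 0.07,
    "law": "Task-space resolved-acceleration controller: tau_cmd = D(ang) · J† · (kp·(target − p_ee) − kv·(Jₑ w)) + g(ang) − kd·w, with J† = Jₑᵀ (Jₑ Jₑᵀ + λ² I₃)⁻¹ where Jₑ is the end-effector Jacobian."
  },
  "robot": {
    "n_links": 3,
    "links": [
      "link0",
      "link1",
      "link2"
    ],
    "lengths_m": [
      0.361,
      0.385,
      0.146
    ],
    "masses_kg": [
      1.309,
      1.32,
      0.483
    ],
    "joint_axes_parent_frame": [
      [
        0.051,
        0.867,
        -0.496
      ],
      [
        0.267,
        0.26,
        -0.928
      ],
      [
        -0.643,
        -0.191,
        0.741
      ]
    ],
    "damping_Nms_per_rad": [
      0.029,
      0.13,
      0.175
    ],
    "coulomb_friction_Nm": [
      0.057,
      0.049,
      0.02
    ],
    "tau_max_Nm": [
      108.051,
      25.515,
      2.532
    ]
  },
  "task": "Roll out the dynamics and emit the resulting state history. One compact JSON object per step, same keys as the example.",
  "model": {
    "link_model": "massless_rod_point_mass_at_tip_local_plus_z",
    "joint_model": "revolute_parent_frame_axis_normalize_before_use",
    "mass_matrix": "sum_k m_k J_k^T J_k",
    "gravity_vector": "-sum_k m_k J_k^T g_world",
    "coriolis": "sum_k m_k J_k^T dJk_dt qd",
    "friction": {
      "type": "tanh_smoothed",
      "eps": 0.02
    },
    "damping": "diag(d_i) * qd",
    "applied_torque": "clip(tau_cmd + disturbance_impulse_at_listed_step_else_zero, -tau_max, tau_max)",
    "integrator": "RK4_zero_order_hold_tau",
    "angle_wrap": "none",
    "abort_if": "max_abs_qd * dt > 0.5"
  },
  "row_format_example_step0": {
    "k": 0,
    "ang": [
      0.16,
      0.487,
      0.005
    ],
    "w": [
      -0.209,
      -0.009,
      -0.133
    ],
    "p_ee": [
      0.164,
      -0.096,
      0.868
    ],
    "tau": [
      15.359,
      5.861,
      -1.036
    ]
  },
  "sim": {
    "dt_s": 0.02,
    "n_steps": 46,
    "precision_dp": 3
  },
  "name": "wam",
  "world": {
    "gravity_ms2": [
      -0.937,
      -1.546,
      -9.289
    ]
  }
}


{"k":1,"ang":[0.158,0.512,-0.0],"w":[-0.024,2.507,-0.446],"p_ee":[0.163,-0.101,0.867],"tau":[10.569,3.072,-0.6]}
{"k":2,"ang":[0.159,0.574,-0.015],"w":[0.211,3.66,-0.951],"p_ee":[0.166,-0.115,0.864],"tau":[7.856,1.603,-0.187]}
{"k":3,"ang":[0.166,0.654,-0.029],"w":[0.461,4.35,-0.57],"p_ee":[0.171,-0.132,0.859],"tau":[5.913,0.826,-0.298]}
{"k":4,"ang":[0.178,0.743,-0.05],"w":[0.747,4.542,-1.358],"p_ee":[0.177,-0.152,0.852],"tau":[5.199,0.289,0.173]}
{"k":5,"ang":[0.196,0.838,-0.062],"w":[1.019,4.927,-0.19],"p_ee":[0.186,-0.173,0.844],"tau":[3.802,0.04,-0.394]}
{"k":6,"ang":[0.219,0.934,-0.089],"w":[1.352,4.759,-2.011],"p_ee":[0.194,-0.196,0.835],"tau":[4.583,-0.343,0.596]}
{"k":7,"ang":[0.249,1.036,-0.092],"w":[1.642,5.268,0.8],"p_ee":[0.205,-0.218,0.824],"tau":[2.174,-0.298,-0.85]}
{"k":8,"ang":[0.286,1.133,-0.132],"w":[2.053,4.709,-3.475],"p_ee":[0.214,-0.241,0.812],"tau":[5.595,-0.832,1.424]}
{"k":9,"ang":[0.33,1.24,-0.116],"w":[2.353,5.674,3.174],"p_ee":[0.228,-0.262,0.798],"tau":[-0.609,-0.292,-2.062]}
{"k":10,"ang":[0.383,1.335,-0.182],"w":[2.892,4.37,-6.968],"p_ee":[0.238,-0.284,0.783],"tau":[9.347,-1.431,2.532]}
{"k":11,"ang":[0.443,1.445,-0.161],"w":[3.237,6.028,5.62],"p_ee":[0.255,-0.306,0.766],"tau":[-3.7,-0.093,-2.532]}
{"k":12,"ang":[0.514,1.542,-0.215],"w":[3.783,4.284,-7.443],"p_ee":[0.269,-0.326,0.749],"tau":[10.278,-1.537,2.532]}
{"k":13,"ang":[0.593,1.649,-0.203],"w":[4.226,5.875,5.244],"p_ee":[0.289,-0.346,0.729],"tau":[-4.422,0.09,-2.532]}
{"k":14,"ang":[0.683,1.742,-0.255],"w":[4.669,3.93,-7.267],"p_ee":[0.307,-0.364,0.708],"tau":[9.098,-1.147,2.532]}
{"k":15,"ang":[0.78,1.841,-0.244],"w":[5.153,5.53,5.3],"p_ee":[0.331,-0.384,0.684],"tau":[-7.224,0.735,-2.532]}
{"k":16,"ang":[0.885,1.921,-0.287],"w":[5.24,2.823,-6.878],"p_ee":[0.355,-0.402,0.658],"tau":[1.988,0.326,2.532]}
{"k":17,"ang":[0.992,1.999,-0.266],"w":[5.523,4.514,6.054],"p_ee":[0.382,-0.423,0.627],"tau":[-13.844,2.184,-2.532]}
{"k":18,"ang":[1.098,2.047,-0.292],"w":[5.031,0.77,-6.092],"p_ee":[0.407,-0.442,0.594],"tau":[-7.764,2.542,2.532]}
{"k":19,"ang":[1.199,2.091,-0.248],"w":[5.111,3.082,7.457],"p_ee":[0.43,-0.466,0.558],"tau":[-17.956,3.37,-2.532]}
{"k":20,"ang":[1.295,2.108,-0.253],"w":[4.436,-0.72,-5.144],"p_ee":[0.45,-0.488,0.521],"tau":[-10.238,3.411,2.153]}
{"k":21,"ang":[1.386,2.13,-0.206],"w":[4.686,2.332,7.036],"p_ee":[0.466,-0.512,0.483],"tau":[-17.132,3.37,-2.532]}
{"k":22,"ang":[1.474,2.135,-0.218],"w":[4.109,-1.176,-5.379],"p_ee":[0.478,-0.534,0.446],"tau":[-9.616,3.315,2.304]}
{"k":23,"ang":[1.56,2.153,-0.167],"w":[4.46,2.229,7.524],"p_ee":[0.485,-0.558,0.407],"tau":[-17.174,3.323,-2.532]}
{"k":24,"ang":[1.642,2.152,-0.176],"w":[3.837,-1.581,-5.34],"p_ee":[0.489,-0.579,0.37],"tau":[-9.31,3.383,2.275]}
{"k":25,"ang":[1.724,2.165,-0.122],"w":[4.278,2.125,7.588],"p_ee":[0.488,-0.603,0.332],"tau":[-17.514,3.384,-2.532]}
{"k":26,"ang":[1.802,2.159,-0.131],"w":[3.609,-1.859,-5.365],"p_ee":[0.486,-0.623,0.296],"tau":[-9.18,3.472,2.263]}
{"k":27,"ang":[1.879,2.169,-0.076],"w":[4.075,1.988,7.692],"p_ee":[0.478,-0.645,0.259],"tau":[-18.5,3.615,-2.532]}
{"k":28,"ang":[1.953,2.159,-0.084],"w":[3.343,-2.1,-5.23],"p_ee":[0.47,-0.664,0.225],"tau":[-9.311,3.619,2.164]}
{"k":29,"ang":[2.025,2.164,-0.027],"w":[3.796,1.758,7.594],"p_ee":[0.456,-0.684,0.191],"tau":[-19.776,3.941,-2.532]}
{"k":30,"ang":[2.092,2.15,-0.035],"w":[3.008,-2.293,-5.039],"p_ee":[0.443,-0.7,0.161],"tau":[-9.554,3.753,2.048]}
{"k":31,"ang":[2.157,2.15,0.022],"w":[3.41,1.465,7.477],"p_ee":[0.425,-0.718,0.131],"tau":[-21.234,4.313,-2.532]}
{"k":32,"ang":[2.217,2.133,0.017],"w":[2.587,-2.408,-4.748],"p_ee":[0.41,-0.732,0.104],"tau":[-9.842,3.826,1.904]}
{"k":33,"ang":[2.272,2.127,0.075],"w":[2.902,1.107,7.285],"p_ee":[0.39,-0.746,0.079],"tau":[-22.317,4.621,-2.532]}
{"k":34,"ang":[2.321,2.106,0.071],"w":[2.079,-2.501,-4.487],"p_ee":[0.373,-0.757,0.057],"tau":[-9.885,3.813,1.804]}
{"k":35,"ang":[2.365,2.095,0.13],"w":[2.311,0.78,7.212],"p_ee":[0.353,-0.768,0.036],"tau":[-22.583,4.754,-2.532]}
{"k":36,"ang":[2.404,2.071,0.127],"w":[1.541,-2.515,-4.302],"p_ee":[0.338,-0.776,0.019],"tau":[-9.361,3.638,1.774]}
{"k":37,"ang":[2.436,2.058,0.189],"w":[1.721,0.586,7.274],"p_ee":[0.32,-0.784,0.002],"tau":[-21.708,4.622,-2.532]}
{"k":38,"ang":[2.464,2.032,0.186],"w":[1.047,-2.459,-4.304],"p_ee":[0.308,-0.79,-0.011],"tau":[-8.153,3.306,1.86]}
{"k":39,"ang":[2.486,2.019,0.252],"w":[1.205,0.524,7.543],"p_ee":[0.293,-0.795,-0.024],"tau":[-20.132,4.337,-2.532]}
{"k":40,"ang":[2.505,1.994,0.249],"w":[0.644,-2.373,-4.408],"p_ee":[0.283,-0.799,-0.034],"tau":[-6.709,2.948,1.995]}
{"k":41,"ang":[2.519,1.982,0.319],"w":[0.801,0.536,7.877],"p_ee":[0.272,-0.803,-0.045],"tau":[-18.288,4.019,-2.532]}
{"k":42,"ang":[2.531,1.957,0.316],"w":[0.349,-2.287,-4.563],"p_ee":[0.265,-0.805,-0.053],"tau":[-5.422,2.656,2.138]}
{"k":43,"ang":[2.539,1.948,0.391],"w":[0.527,0.648,8.267],"p_ee":[0.256,-0.807,-0.063],"tau":[-16.588,3.713,-2.532]}
{"k":44,"ang":[2.546,1.924,0.389],"w":[0.152,-2.206,-4.723],"p_ee":[0.251,-0.809,-0.069],"tau":[-4.495,2.464,2.261]}
{"k":45,"ang":[2.551,1.918,0.468],"w":[0.357,0.792,8.627],"p_ee":[0.244,-0.81,-0.078],"tau":[-15.143,3.46,-2.532]}
{"k":46,"ang":[2.554,1.896,0.465],"w":[0.032,-2.137,-4.865],"p_ee":[0.241,-0.811,-0.083]}


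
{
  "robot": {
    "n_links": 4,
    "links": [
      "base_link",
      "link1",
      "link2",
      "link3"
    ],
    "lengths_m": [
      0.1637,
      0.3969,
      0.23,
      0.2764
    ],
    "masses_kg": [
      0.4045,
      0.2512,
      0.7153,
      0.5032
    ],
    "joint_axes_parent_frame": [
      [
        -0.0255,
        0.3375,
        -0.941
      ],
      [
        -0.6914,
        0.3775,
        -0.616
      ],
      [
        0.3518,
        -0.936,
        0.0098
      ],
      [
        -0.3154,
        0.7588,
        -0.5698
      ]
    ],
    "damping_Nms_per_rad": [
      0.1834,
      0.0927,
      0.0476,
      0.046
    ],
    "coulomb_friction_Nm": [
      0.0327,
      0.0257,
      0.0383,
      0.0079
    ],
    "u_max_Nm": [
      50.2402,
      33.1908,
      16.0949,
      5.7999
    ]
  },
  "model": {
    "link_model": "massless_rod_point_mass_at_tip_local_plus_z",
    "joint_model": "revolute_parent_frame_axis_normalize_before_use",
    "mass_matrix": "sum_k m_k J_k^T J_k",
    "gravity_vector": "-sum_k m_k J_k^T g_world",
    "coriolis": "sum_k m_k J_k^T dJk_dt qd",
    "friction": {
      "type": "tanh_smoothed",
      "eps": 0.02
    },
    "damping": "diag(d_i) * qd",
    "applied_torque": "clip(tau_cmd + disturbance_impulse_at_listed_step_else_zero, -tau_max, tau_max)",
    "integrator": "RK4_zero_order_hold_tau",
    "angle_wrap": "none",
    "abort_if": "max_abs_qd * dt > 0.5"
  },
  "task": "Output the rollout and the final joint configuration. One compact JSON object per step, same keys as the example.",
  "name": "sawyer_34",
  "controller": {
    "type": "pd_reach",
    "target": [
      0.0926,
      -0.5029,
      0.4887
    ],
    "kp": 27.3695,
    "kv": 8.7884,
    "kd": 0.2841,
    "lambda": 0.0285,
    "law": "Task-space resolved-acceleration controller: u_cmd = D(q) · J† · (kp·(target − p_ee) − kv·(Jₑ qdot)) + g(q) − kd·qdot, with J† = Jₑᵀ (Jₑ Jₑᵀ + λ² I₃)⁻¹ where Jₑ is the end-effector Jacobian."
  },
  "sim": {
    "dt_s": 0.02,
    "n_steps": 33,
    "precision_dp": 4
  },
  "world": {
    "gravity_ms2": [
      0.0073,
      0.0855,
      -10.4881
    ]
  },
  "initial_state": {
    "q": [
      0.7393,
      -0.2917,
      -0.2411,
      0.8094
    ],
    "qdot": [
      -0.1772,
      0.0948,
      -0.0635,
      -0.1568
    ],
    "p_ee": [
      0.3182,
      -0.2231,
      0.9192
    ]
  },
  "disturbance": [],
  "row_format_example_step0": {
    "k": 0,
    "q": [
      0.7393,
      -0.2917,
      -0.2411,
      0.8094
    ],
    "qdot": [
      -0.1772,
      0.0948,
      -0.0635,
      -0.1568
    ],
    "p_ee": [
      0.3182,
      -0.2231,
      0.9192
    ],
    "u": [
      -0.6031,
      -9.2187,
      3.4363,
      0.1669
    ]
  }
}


{"k":1,"q":[0.7331,-0.2983,-0.2472,0.8185],"qdot":[-0.4369,-0.7565,-0.5405,1.047],"p_ee":[0.3176,-0.2234,0.9172],"u":[-0.564,-7.3864,3.3243,-0.3774]}
{"k":2,"q":[0.7239,-0.3205,-0.2628,0.8428],"qdot":[-0.4804,-1.4634,-1.0172,1.3851],"p_ee":[0.3145,-0.2271,0.9117],"u":[-0.5056,-5.8011,3.1714,-0.5891]}
{"k":3,"q":[0.7152,-0.3548,-0.2852,0.8731],"qdot":[-0.3914,-1.9691,-1.2308,1.6357],"p_ee":[0.3091,-0.2333,0.9042],"u":[-0.4602,-4.3573,2.9289,-0.7485]}
{"k":4,"q":[0.709,-0.3977,-0.3106,0.9071],"qdot":[-0.2345,-2.3346,-1.3148,1.7538],"p_ee":[0.3018,-0.2416,0.8953],"u":[-0.4317,-3.0889,2.653,-0.8486]}
{"k":5,"q":[0.7062,-0.4469,-0.3368,0.9426],"qdot":[-0.0531,-2.5908,-1.3214,1.7925],"p_ee":[0.2928,-0.2514,0.8856],"u":[-0.4177,-1.9883,2.3694,-0.9129]}
{"k":6,"q":[0.7067,-0.5003,-0.3628,0.9786],"qdot":[0.0945,-2.7604,-1.2832,1.8083],"p_ee":[0.2827,-0.2623,0.8753],"u":[-0.3947,-1.0348,2.0931,-0.9622]}
{"k":7,"q":[0.71,-0.5565,-0.3877,1.0147],"qdot":[0.2191,-2.8597,-1.2172,1.7986],"p_ee":[0.2716,-0.2737,0.8646],"u":[-0.3726,-0.2119,1.8305,-0.9976]}
{"k":8,"q":[0.7154,-0.614,-0.4112,1.0504],"qdot":[0.3138,-2.9001,-1.1303,1.7814],"p_ee":[0.2599,-0.2853,0.8537],"u":[-0.3481,0.501,1.5835,-1.0258]}
{"k":9,"q":[0.7223,-0.6719,-0.4327,1.0858],"qdot":[0.3659,-2.8891,-1.0237,1.7732],"p_ee":[0.2479,-0.2968,0.8426],"u":[-0.3129,1.1229,1.3518,-1.0521]}
{"k":10,"q":[0.7299,-0.7291,-0.452,1.1212],"qdot":[0.3736,-2.8335,-0.8987,1.774],"p_ee":[0.2358,-0.3079,0.8315],"u":[-0.2637,1.6667,1.1347,-1.0765]}
{"k":11,"q":[0.7373,-0.7849,-0.4687,1.1564],"qdot":[0.3481,-2.7408,-0.761,1.7725],"p_ee":[0.2237,-0.3185,0.8205],"u":[-0.2019,2.1404,0.9324,-1.0957]}
{"k":12,"q":[0.7442,-0.8385,-0.4826,1.1914],"qdot":[0.3102,-2.6205,-0.6215,1.754],"p_ee":[0.2118,-0.3285,0.8097],"u":[-0.133,2.5497,0.7467,-1.106]}
{"k":13,"q":[0.7503,-0.8896,-0.4939,1.2258],"qdot":[0.2775,-2.4811,-0.4896,1.7146],"p_ee":[0.2004,-0.338,0.7992],"u":[-0.0607,2.9027,0.5786,-1.1077]}
{"k":14,"q":[0.756,-0.9378,-0.5027,1.2592],"qdot":[0.2577,-2.3286,-0.3693,1.6614],"p_ee":[0.1894,-0.347,0.7892],"u":[0.0141,3.2095,0.4278,-1.1045]}
{"k":15,"q":[0.7614,-0.9828,-0.5093,1.2915],"qdot":[0.2536,-2.1672,-0.2626,1.6023],"p_ee":[0.179,-0.3555,0.7795],"u":[0.0916,3.4782,0.2937,-1.0995]}
{"k":16,"q":[0.7669,-1.0246,-0.5138,1.3226],"qdot":[0.2641,-1.9995,-0.1691,1.5444],"p_ee":[0.1693,-0.3635,0.7702],"u":[0.1714,3.713,0.1759,-1.0955]}
{"k":17,"q":[0.7728,-1.063,-0.5167,1.3526],"qdot":[0.287,-1.8276,-0.0885,1.4916],"p_ee":[0.1602,-0.3712,0.7612],"u":[0.2505,3.9111,0.0749,-1.0936]}
{"k":18,"q":[0.7792,-1.0979,-0.518,1.3816],"qdot":[0.3186,-1.6541,-0.0203,1.4456],"p_ee":[0.1518,-0.3785,0.7527],"u":[0.3216,4.0608,-0.0069,-1.0944]}
{"k":19,"q":[0.7865,-1.1296,-0.5185,1.4093],"qdot":[0.3764,-1.4983,0.0046,1.3744],"p_ee":[0.1441,-0.3853,0.7444],"u":[0.3732,4.1564,-0.0556,-1.0887]}
{"k":20,"q":[0.7947,-1.158,-0.5184,1.4361],"qdot":[0.4001,-1.3323,0.0507,1.3525],"p_ee":[0.1371,-0.3916,0.7365],"u":[0.3976,4.1454,-0.0831,-1.0988]}
{"k":21,"q":[0.8034,-1.1835,-0.5177,1.4622],"qdot":[0.4383,-1.2005,0.0478,1.2914],"p_ee":[0.1307,-0.3975,0.7288],"u":[0.3825,4.0567,-0.0738,-1.097]}
{"k":22,"q":[0.8122,-1.2063,-0.5167,1.4876],"qdot":[0.4325,-1.077,0.0596,1.2624],"p_ee":[0.1249,-0.4028,0.7214],"u":[0.3331,3.8685,-0.0461,-1.1053]}
{"k":23,"q":[0.8206,-1.227,-0.5156,1.5124],"qdot":[0.3977,-0.9828,0.062,1.2274],"p_ee":[0.1196,-0.4077,0.7143],"u":[0.2621,3.6335,-0.0053,-1.1112]}
{"k":24,"q":[0.828,-1.2461,-0.5145,1.5364],"qdot":[0.337,-0.9227,0.0531,1.1826],"p_ee":[0.1149,-0.4121,0.7074],"u":[0.1845,3.3913,0.0409,-1.1136]}
{"k":25,"q":[0.8339,-1.2642,-0.5137,1.5595],"qdot":[0.2539,-0.8948,0.0374,1.131],"p_ee":[0.1107,-0.4161,0.7007],"u":[0.113,3.1722,0.0839,-1.1139]}
{"k":26,"q":[0.838,-1.2822,-0.5132,1.5815],"qdot":[0.153,-0.8931,0.0223,1.0785],"p_ee":[0.1069,-0.4198,0.6942],"u":[0.0567,2.9977,0.1147,-1.114]}
{"k":27,"q":[0.84,-1.3002,-0.5129,1.6025],"qdot":[0.0382,-0.908,0.018,1.032],"p_ee":[0.1035,-0.4232,0.6879],"u":[0.0223,2.8835,0.1237,-1.1157]}
{"k":28,"q":[0.84,-1.3189,-0.513,1.6222],"qdot":[-0.0443,-0.9556,-0.0147,0.9567],"p_ee":[0.1004,-0.4265,0.6817],"u":[-0.0085,2.8328,0.1222,-1.1089]}
{"k":29,"q":[0.8382,-1.3385,-0.5134,1.6409],"qdot":[-0.1354,-0.9971,-0.0148,0.9113],"p_ee":[0.0975,-0.4296,0.6756],"u":[-0.0118,2.8539,0.0845,-1.1115]}
{"k":30,"q":[0.8348,-1.359,-0.5138,1.6585],"qdot":[-0.2121,-1.0462,-0.0198,0.8562],"p_ee":[0.0948,-0.4328,0.6696],"u":[-0.0008,2.9225,0.0331,-1.1106]}
{"k":31,"q":[0.8299,-1.3804,-0.5142,1.6751],"qdot":[-0.2781,-1.0926,-0.0187,0.8043],"p_ee":[0.0923,-0.4359,0.6637],"u":[0.0264,3.0348,-0.0356,-1.1101]}
{"k":32,"q":[0.8239,-1.4027,-0.5147,1.6906],"qdot":[-0.3289,-1.1344,-0.0156,0.7531],"p_ee":[0.09,-0.4391,0.6578],"u":[0.064,3.1778,-0.1168,-1.1093]}
{"k":33,"q":[0.817,-1.4257,-0.515,1.7051],"qdot":[-0.365,-1.1684,-0.0102,0.7045],"p_ee":[0.0879,-0.4424,0.6519]}
{"summary": "final q (rad): 0.8170 -1.4257 -0.5150 1.7051"}


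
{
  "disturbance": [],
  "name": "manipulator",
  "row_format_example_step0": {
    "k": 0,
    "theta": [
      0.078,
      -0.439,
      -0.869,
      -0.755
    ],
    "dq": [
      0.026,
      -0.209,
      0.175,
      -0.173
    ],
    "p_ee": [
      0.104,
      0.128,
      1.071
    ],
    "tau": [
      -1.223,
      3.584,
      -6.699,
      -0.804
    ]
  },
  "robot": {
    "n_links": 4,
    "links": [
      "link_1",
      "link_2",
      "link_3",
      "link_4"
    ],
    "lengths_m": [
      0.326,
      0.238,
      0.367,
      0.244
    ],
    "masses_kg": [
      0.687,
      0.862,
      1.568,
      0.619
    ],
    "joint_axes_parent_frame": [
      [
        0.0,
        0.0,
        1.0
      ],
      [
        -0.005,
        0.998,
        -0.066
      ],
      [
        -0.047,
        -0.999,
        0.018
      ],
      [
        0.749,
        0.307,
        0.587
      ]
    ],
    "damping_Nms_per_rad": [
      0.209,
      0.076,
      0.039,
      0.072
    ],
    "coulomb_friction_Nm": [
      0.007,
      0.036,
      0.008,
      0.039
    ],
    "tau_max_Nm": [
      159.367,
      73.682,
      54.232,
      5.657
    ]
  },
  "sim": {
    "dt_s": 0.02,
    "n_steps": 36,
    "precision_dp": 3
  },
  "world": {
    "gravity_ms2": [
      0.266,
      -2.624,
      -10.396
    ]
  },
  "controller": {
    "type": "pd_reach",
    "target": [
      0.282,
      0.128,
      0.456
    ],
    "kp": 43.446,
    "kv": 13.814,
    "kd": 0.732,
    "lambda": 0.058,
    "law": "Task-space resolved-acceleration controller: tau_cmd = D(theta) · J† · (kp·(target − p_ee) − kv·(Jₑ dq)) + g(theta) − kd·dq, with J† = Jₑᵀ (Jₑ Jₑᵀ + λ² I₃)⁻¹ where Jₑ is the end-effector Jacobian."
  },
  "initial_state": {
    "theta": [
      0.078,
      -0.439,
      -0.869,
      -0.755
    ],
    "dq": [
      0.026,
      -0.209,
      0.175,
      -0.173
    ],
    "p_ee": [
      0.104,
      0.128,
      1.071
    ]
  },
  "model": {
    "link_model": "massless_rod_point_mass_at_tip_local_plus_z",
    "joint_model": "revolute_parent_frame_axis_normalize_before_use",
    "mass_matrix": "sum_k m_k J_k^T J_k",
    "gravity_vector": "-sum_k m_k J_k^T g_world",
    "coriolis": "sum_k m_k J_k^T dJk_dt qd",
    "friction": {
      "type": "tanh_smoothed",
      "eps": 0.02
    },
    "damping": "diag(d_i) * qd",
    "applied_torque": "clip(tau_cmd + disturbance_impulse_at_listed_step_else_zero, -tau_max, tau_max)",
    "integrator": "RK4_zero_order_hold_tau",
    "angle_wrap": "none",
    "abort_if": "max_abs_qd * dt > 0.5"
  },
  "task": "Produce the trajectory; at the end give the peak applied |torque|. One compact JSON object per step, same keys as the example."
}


{"k":1,"theta":[0.073,-0.459,-0.892,-0.764],"dq":[-0.537,-1.792,-2.423,-0.667],"p_ee":[0.102,0.128,1.068],"tau":[-0.501,2.971,-2.004,-0.157]}
{"k":2,"theta":[0.061,-0.501,-0.951,-0.777],"dq":[-0.594,-2.389,-3.47,-0.686],"p_ee":[0.102,0.129,1.058],"tau":[-0.312,2.834,-0.012,-0.009]}
{"k":3,"theta":[0.049,-0.551,-1.024,-0.792],"dq":[-0.624,-2.566,-3.847,-0.734],"p_ee":[0.105,0.13,1.045],"tau":[-0.222,2.608,1.112,0.137]}
{"k":4,"theta":[0.037,-0.602,-1.102,-0.806],"dq":[-0.589,-2.585,-3.974,-0.704],"p_ee":[0.109,0.131,1.031],"tau":[-0.199,2.369,1.897,0.199]}
{"k":5,"theta":[0.025,-0.653,-1.182,-0.82],"dq":[-0.557,-2.533,-3.983,-0.679],"p_ee":[0.114,0.132,1.015],"tau":[-0.185,2.063,2.587,0.257]}
{"k":6,"theta":[0.014,-0.703,-1.261,-0.833],"dq":[-0.523,-2.449,-3.936,-0.643],"p_ee":[0.12,0.133,0.998],"tau":[-0.172,1.727,3.235,0.299]}
{"k":7,"theta":[0.004,-0.751,-1.339,-0.846],"dq":[-0.492,-2.348,-3.857,-0.607],"p_ee":[0.126,0.134,0.981],"tau":[-0.155,1.373,3.862,0.335]}
{"k":8,"theta":[-0.005,-0.797,-1.415,-0.858],"dq":[-0.464,-2.238,-3.758,-0.571],"p_ee":[0.133,0.135,0.963],"tau":[-0.134,1.02,4.466,0.364]}
{"k":9,"theta":[-0.014,-0.84,-1.488,-0.869],"dq":[-0.438,-2.124,-3.644,-0.536],"p_ee":[0.141,0.136,0.945],"tau":[-0.109,0.676,5.044,0.387]}
{"k":10,"theta":[-0.023,-0.881,-1.56,-0.879],"dq":[-0.413,-2.008,-3.521,-0.501],"p_ee":[0.148,0.137,0.927],"tau":[-0.08,0.349,5.59,0.406]}
{"k":11,"theta":[-0.031,-0.92,-1.629,-0.889],"dq":[-0.389,-1.891,-3.391,-0.469],"p_ee":[0.156,0.137,0.908],"tau":[-0.049,0.041,6.1,0.42]}
{"k":12,"theta":[-0.038,-0.957,-1.696,-0.898],"dq":[-0.366,-1.775,-3.257,-0.437],"p_ee":[0.164,0.138,0.89],"tau":[-0.016,-0.245,6.572,0.43]}
{"k":13,"theta":[-0.046,-0.991,-1.759,-0.906],"dq":[-0.343,-1.661,-3.121,-0.407],"p_ee":[0.172,0.139,0.871],"tau":[0.018,-0.508,7.005,0.436]}
{"k":14,"theta":[-0.052,-1.023,-1.82,-0.914],"dq":[-0.321,-1.55,-2.983,-0.379],"p_ee":[0.18,0.139,0.853],"tau":[0.052,-0.748,7.399,0.438]}
{"k":15,"theta":[-0.058,-1.053,-1.878,-0.922],"dq":[-0.3,-1.442,-2.847,-0.352],"p_ee":[0.187,0.139,0.835],"tau":[0.086,-0.966,7.754,0.438]}
{"k":16,"theta":[-0.064,-1.081,-1.934,-0.928],"dq":[-0.28,-1.339,-2.711,-0.326],"p_ee":[0.195,0.14,0.818],"tau":[0.119,-1.163,8.073,0.435]}
{"k":17,"theta":[-0.07,-1.107,-1.987,-0.935],"dq":[-0.261,-1.24,-2.579,-0.302],"p_ee":[0.203,0.14,0.801],"tau":[0.15,-1.34,8.357,0.431]}
{"k":18,"theta":[-0.075,-1.131,-2.037,-0.941],"dq":[-0.243,-1.146,-2.449,-0.28],"p_ee":[0.21,0.14,0.784],"tau":[0.181,-1.497,8.608,0.424]}
{"k":19,"theta":[-0.079,-1.153,-2.085,-0.946],"dq":[-0.226,-1.058,-2.323,-0.258],"p_ee":[0.217,0.14,0.768],"tau":[0.209,-1.636,8.829,0.416]}
{"k":20,"theta":[-0.084,-1.173,-2.13,-0.951],"dq":[-0.21,-0.976,-2.201,-0.238],"p_ee":[0.223,0.14,0.752],"tau":[0.236,-1.757,9.021,0.407]}
{"k":21,"theta":[-0.088,-1.192,-2.173,-0.956],"dq":[-0.196,-0.899,-2.084,-0.22],"p_ee":[0.229,0.14,0.737],"tau":[0.261,-1.863,9.187,0.398]}
{"k":22,"theta":[-0.092,-1.209,-2.213,-0.96],"dq":[-0.183,-0.828,-1.971,-0.203],"p_ee":[0.235,0.14,0.722],"tau":[0.284,-1.954,9.33,0.388]}
{"k":23,"theta":[-0.095,-1.225,-2.252,-0.964],"dq":[-0.171,-0.763,-1.864,-0.187],"p_ee":[0.241,0.14,0.708],"tau":[0.306,-2.032,9.451,0.377]}
{"k":24,"theta":[-0.098,-1.24,-2.288,-0.967],"dq":[-0.16,-0.704,-1.761,-0.172],"p_ee":[0.246,0.139,0.694],"tau":[0.325,-2.097,9.553,0.367]}
{"k":25,"theta":[-0.101,-1.253,-2.322,-0.971],"dq":[-0.151,-0.65,-1.663,-0.159],"p_ee":[0.251,0.139,0.681],"tau":[0.343,-2.151,9.637,0.356]}
{"k":26,"theta":[-0.104,-1.266,-2.354,-0.974],"dq":[-0.142,-0.601,-1.57,-0.146],"p_ee":[0.256,0.139,0.669],"tau":[0.359,-2.196,9.706,0.345]}
{"k":27,"theta":[-0.107,-1.277,-2.385,-0.977],"dq":[-0.134,-0.557,-1.481,-0.135],"p_ee":[0.26,0.138,0.657],"tau":[0.373,-2.231,9.762,0.335]}
{"k":28,"theta":[-0.11,-1.288,-2.414,-0.979],"dq":[-0.127,-0.518,-1.398,-0.125],"p_ee":[0.264,0.138,0.646],"tau":[0.386,-2.259,9.805,0.325]}
{"k":29,"theta":[-0.112,-1.298,-2.441,-0.982],"dq":[-0.121,-0.484,-1.318,-0.116],"p_ee":[0.268,0.138,0.635],"tau":[0.397,-2.28,9.838,0.315]}
{"k":30,"theta":[-0.115,-1.307,-2.466,-0.984],"dq":[-0.115,-0.453,-1.244,-0.107],"p_ee":[0.271,0.137,0.624],"tau":[0.407,-2.295,9.861,0.305]}
{"k":31,"theta":[-0.117,-1.316,-2.491,-0.986],"dq":[-0.11,-0.426,-1.173,-0.1],"p_ee":[0.274,0.137,0.615],"tau":[0.416,-2.304,9.877,0.296]}
{"k":32,"theta":[-0.119,-1.324,-2.513,-0.988],"dq":[-0.105,-0.402,-1.107,-0.093],"p_ee":[0.277,0.137,0.605],"tau":[0.424,-2.309,9.886,0.287]}
{"k":33,"theta":[-0.121,-1.332,-2.535,-0.99],"dq":[-0.101,-0.381,-1.045,-0.087],"p_ee":[0.279,0.136,0.596],"tau":[0.43,-2.31,9.889,0.278]}
{"k":34,"theta":[-0.123,-1.34,-2.555,-0.991],"dq":[-0.097,-0.362,-0.986,-0.081],"p_ee":[0.282,0.136,0.588],"tau":[0.436,-2.308,9.887,0.27]}
{"k":35,"theta":[-0.125,-1.347,-2.574,-0.993],"dq":[-0.094,-0.346,-0.931,-0.076],"p_ee":[0.284,0.136,0.58],"tau":[0.441,-2.303,9.881,0.263]}
{"k":36,"theta":[-0.127,-1.354,-2.592,-0.995],"dq":[-0.091,-0.332,-0.879,-0.071],"p_ee":[0.286,0.136,0.573]}
{"summary": "max |tau| (N\u00b7m): 9.889"}
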